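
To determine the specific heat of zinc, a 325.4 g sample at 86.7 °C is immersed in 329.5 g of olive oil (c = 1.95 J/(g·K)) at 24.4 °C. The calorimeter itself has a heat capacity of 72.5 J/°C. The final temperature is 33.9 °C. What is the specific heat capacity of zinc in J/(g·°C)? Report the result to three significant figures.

c = 0.395 J/(g·°C)

q_gained = (329.5 × 1.95 + 72.5) × (33.9 − 24.4) = 6793 J
q_lost = 325.4 × c × (86.7 − 33.9) = 17181.12 c
Set equal: c = 6793 / 17181.12 = 0.395 J/(g·°C)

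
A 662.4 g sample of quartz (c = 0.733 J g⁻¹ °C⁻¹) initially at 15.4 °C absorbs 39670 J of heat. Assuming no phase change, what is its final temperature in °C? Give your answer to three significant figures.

T_f = 97.1 °C

ΔT = q / (m c) = 39670 / (662.4 × 0.733) = 81.70 °C
T_f = 15.4 + 81.70 = 97.10 °C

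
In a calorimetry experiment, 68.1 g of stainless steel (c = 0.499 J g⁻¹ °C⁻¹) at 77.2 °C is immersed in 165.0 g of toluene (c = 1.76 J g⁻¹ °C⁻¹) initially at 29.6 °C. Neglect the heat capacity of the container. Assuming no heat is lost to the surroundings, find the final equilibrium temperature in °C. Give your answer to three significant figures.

T_f = 34.6 °C

Heat lost by stainless steel = heat gained by toluene.
(68.1)(0.499)(77.2 − T) = (165.0)(1.76)(T − 29.6)
33.9819 (77.2 − T) = 290.4 (T − 29.6)
2623.4 − 33.9819 T = 290.4 T − 8595.8
11219.2 = 324.3819 T
T = 34.59 °C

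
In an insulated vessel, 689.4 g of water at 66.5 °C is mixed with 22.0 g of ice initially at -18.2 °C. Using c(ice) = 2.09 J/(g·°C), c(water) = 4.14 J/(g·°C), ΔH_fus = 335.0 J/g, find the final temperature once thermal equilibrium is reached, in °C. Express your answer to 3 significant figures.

Heat to bring ice to 0 °C and melt it: q₁ = 22.0×2.09×18.2 + 22.0×335.0 = 8206.8 J
Heat the water can supply cooling to 0 °C: 689.4×4.14×66.5 = 189799 J > q₁, so all ice melts.
Energy balance: 689.4×4.14×(66.5 − T) = 8206.8 + 22.0×4.14×(T − 0)
2854.116(66.5 − T) = 8206.8 + 91.08 T
189799 − 8206.8 = 2945.196 T
T = 181592.2 / 2945.196 = 61.66 °C

T_f = 61.7 °C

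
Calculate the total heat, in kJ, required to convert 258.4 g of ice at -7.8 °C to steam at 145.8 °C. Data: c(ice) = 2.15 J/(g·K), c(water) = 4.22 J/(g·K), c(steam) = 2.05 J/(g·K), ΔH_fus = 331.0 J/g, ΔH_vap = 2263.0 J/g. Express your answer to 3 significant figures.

q1 (heat ice -7.8→0.0 °C): 258.4 × 2.15 × 7.8 = 4333 J
q2 (melt at 0 °C): 258.4 × 331.0 = 85530 J
q3 (heat water 0.0→100.0 °C): 258.4 × 4.22 × 100.0 = 109045 J
q4 (vaporize at 100 °C): 258.4 × 2263.0 = 584759 J
q5 (heat steam 100.0→145.8 °C): 258.4 × 2.05 × 45.8 = 24261 J
Total: 4333 + 85530 + 109045 + 584759 + 24261 = 807928 J = 808 kJ

q = 808 kJ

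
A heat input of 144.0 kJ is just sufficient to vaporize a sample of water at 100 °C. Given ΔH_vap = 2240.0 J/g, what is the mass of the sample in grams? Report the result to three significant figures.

m = q / ΔH_vap = 144000 J / 2240.0 J/g = 64.3 g

m = 64.3 g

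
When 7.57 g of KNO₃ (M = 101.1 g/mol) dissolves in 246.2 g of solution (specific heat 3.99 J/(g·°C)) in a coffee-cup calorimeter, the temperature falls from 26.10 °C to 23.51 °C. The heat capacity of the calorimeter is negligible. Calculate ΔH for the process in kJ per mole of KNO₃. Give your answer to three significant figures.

|ΔT| = |23.51 − 26.10| = 2.59 °C
|q_surr| = (246.2 × 3.99) × 2.59 = 982.338 × 2.59 = 2544 J
n(KNO₃) = 7.57 / 101.1 = 0.07488 mol
Temperature fell, so q_rxn = +|q_surr| = 2.544 kJ
ΔH = q_rxn / n = 33.97 kJ/mol

ΔH = 34.0 kJ/mol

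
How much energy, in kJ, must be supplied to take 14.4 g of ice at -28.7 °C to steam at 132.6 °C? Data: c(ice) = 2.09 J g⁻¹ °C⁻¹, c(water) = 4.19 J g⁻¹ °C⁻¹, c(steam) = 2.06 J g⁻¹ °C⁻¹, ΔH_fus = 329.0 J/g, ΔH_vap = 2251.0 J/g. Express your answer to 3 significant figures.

q = 45.0 kJ

q1 (heat ice -28.7→0.0 °C): 14.4 × 2.09 × 28.7 = 864 J
q2 (melt at 0 °C): 14.4 × 329.0 = 4738 J
q3 (heat water 0.0→100.0 °C): 14.4 × 4.19 × 100.0 = 6034 J
q4 (vaporize at 100 °C): 14.4 × 2251.0 = 32414 J
q5 (heat steam 100.0→132.6 °C): 14.4 × 2.06 × 32.6 = 967 J
Total: 864 + 4738 + 6034 + 32414 + 967 = 45017 J = 45.0 kJ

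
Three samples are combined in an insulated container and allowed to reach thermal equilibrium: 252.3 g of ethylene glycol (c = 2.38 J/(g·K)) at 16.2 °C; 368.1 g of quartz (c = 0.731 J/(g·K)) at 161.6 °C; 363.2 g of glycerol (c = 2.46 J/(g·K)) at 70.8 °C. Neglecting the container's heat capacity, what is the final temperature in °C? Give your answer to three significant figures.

Σ mᵢcᵢ(T − Tᵢ) = 0  ⇒  T = Σ mᵢcᵢTᵢ / Σ mᵢcᵢ
Σ mᵢcᵢ = 252.3×2.38 + 368.1×0.731 + 363.2×2.46 = 1763.0271
Σ mᵢcᵢTᵢ = 600.474×16.2 + 269.0811×161.6 + 893.472×70.8 = 116470
T = 116470 / 1763.0271 = 66.06 °C

T_f = 66.1 °C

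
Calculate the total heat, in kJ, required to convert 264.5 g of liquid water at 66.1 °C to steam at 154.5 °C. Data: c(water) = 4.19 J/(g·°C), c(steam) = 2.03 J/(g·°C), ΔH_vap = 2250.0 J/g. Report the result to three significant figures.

q = 662 kJ

q1 (heat water 66.1→100.0 °C): 264.5 × 4.19 × 33.9 = 37570 J
q2 (vaporize at 100 °C): 264.5 × 2250.0 = 595125 J
q3 (heat steam 100.0→154.5 °C): 264.5 × 2.03 × 54.5 = 29263 J
Total: 37570 + 595125 + 29263 = 661958 J = 662 kJ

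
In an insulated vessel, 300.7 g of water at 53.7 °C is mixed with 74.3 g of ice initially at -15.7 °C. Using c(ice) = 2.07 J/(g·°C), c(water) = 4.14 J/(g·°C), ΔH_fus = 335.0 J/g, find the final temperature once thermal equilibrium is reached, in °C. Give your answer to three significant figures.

Heat to bring ice to 0 °C and melt it: q₁ = 74.3×2.07×15.7 + 74.3×335.0 = 27305 J
Heat the water can supply cooling to 0 °C: 300.7×4.14×53.7 = 66851.0 J > q₁, so all ice melts.
Energy balance: 300.7×4.14×(53.7 − T) = 27305 + 74.3×4.14×(T − 0)
1244.898(53.7 − T) = 27305 + 307.602 T
66851.0 − 27305 = 1552.500 T
T = 39546.0 / 1552.500 = 25.47 °C

T_f = 25.5 °C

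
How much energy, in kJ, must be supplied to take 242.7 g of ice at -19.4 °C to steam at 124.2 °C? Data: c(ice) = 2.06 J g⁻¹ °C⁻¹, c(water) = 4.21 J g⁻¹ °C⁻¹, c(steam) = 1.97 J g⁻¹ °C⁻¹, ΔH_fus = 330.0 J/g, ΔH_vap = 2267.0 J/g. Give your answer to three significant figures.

q = 754 kJ

q1 (heat ice -19.4→0.0 °C): 242.7 × 2.06 × 19.4 = 9699 J
q2 (melt at 0 °C): 242.7 × 330.0 = 80091 J
q3 (heat water 0.0→100.0 °C): 242.7 × 4.21 × 100.0 = 102177 J
q4 (vaporize at 100 °C): 242.7 × 2267.0 = 550201 J
q5 (heat steam 100.0→124.2 °C): 242.7 × 1.97 × 24.2 = 11570 J
Total: 9699 + 80091 + 102177 + 550201 + 11570 = 753738 J = 754 kJ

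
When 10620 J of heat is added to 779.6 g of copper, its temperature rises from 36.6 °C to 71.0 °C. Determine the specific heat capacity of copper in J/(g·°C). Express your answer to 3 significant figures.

c = 0.396 J/(g·°C)

c = q / (m ΔT) = 10620 / (779.6 × 34.4)
c = 10620 / 26818.24 = 0.396 J/(g·°C)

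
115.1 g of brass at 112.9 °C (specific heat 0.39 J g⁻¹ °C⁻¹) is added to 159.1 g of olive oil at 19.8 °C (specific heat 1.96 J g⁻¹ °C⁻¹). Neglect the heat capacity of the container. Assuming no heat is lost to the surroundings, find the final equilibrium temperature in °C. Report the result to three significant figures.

Heat lost by brass = heat gained by olive oil.
(115.1)(0.39)(112.9 − T) = (159.1)(1.96)(T − 19.8)
44.889 (112.9 − T) = 311.836 (T − 19.8)
5068.0 − 44.889 T = 311.836 T − 6174.4
11242.4 = 356.725 T
T = 31.52 °C

T_f = 31.5 °C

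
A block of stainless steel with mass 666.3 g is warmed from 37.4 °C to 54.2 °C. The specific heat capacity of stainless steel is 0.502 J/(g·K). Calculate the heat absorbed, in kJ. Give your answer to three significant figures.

q = 5.62 kJ

q = m c ΔT = 666.3 × 0.502 × (54.2 − 37.4)
q = 666.3 × 0.502 × 16.8 = 5619 J = 5.62 kJ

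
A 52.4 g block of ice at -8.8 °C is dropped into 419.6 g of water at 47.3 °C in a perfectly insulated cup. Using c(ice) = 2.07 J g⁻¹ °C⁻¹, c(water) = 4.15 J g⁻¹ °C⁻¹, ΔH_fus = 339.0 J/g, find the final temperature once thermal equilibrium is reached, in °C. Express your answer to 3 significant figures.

T_f = 32.5 °C

Heat to bring ice to 0 °C and melt it: q₁ = 52.4×2.07×8.8 + 52.4×339.0 = 18718 J
Heat the water can supply cooling to 0 °C: 419.6×4.15×47.3 = 82365.4 J > q₁, so all ice melts.
Energy balance: 419.6×4.15×(47.3 − T) = 18718 + 52.4×4.15×(T − 0)
1741.34(47.3 − T) = 18718 + 217.46 T
82365.4 − 18718 = 1958.80 T
T = 63647.4 / 1958.80 = 32.49 °C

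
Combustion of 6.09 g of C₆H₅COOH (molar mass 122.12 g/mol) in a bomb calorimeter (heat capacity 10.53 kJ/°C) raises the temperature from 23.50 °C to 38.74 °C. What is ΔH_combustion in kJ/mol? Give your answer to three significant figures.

ΔT = 38.74 − 23.50 = 15.24 °C
q_cal = C_cal × ΔT = 10.53 × 15.24 = 160.4772 kJ
n = 6.09 / 122.12 = 0.04987 mol
q_rxn = −q_cal = -160.4772 kJ
ΔH = -160.4772 / 0.04987 = -3218 kJ/mol

ΔH = -3220 kJ/mol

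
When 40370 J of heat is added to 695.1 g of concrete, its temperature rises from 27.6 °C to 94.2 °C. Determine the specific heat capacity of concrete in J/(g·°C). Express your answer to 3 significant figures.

c = q / (m ΔT) = 40370 / (695.1 × 66.6)
c = 40370 / 46293.66 = 0.872 J/(g·°C)

c = 0.872 J/(g·°C)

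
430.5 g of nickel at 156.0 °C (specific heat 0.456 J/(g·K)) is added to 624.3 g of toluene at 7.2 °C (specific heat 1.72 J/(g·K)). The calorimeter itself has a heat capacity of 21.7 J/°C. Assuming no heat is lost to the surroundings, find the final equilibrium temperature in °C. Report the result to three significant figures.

Heat lost by nickel = heat gained by toluene + calorimeter.
(430.5)(0.456)(156.0 − T) = [(624.3)(1.72) + 21.7](T − 7.2)
196.308 (156.0 − T) = 1095.496 (T − 7.2)
30624 − 196.308 T = 1095.496 T − 7887.6
38511.6 = 1291.804 T
T = 29.81 °C

T_f = 29.8 °C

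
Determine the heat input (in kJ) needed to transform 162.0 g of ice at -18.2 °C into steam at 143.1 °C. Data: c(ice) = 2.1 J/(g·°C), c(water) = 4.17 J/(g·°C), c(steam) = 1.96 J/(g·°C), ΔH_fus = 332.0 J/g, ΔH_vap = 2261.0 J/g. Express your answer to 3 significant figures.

q1 (heat ice -18.2→0.0 °C): 162.0 × 2.1 × 18.2 = 6192 J
q2 (melt at 0 °C): 162.0 × 332.0 = 53784 J
q3 (heat water 0.0→100.0 °C): 162.0 × 4.17 × 100.0 = 67554 J
q4 (vaporize at 100 °C): 162.0 × 2261.0 = 366282 J
q5 (heat steam 100.0→143.1 °C): 162.0 × 1.96 × 43.1 = 13685 J
Total: 6192 + 53784 + 67554 + 366282 + 13685 = 507497 J = 507 kJ

q = 507 kJ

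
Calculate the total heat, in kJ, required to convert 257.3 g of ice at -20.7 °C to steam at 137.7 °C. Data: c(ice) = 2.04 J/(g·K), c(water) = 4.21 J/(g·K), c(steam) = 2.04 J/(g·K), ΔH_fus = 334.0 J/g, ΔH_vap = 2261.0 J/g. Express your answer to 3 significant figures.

q1 (heat ice -20.7→0.0 °C): 257.3 × 2.04 × 20.7 = 10865 J
q2 (melt at 0 °C): 257.3 × 334.0 = 85938 J
q3 (heat water 0.0→100.0 °C): 257.3 × 4.21 × 100.0 = 108323 J
q4 (vaporize at 100 °C): 257.3 × 2261.0 = 581755 J
q5 (heat steam 100.0→137.7 °C): 257.3 × 2.04 × 37.7 = 19788 J
Total: 10865 + 85938 + 108323 + 581755 + 19788 = 806669 J = 807 kJ

q = 807 kJ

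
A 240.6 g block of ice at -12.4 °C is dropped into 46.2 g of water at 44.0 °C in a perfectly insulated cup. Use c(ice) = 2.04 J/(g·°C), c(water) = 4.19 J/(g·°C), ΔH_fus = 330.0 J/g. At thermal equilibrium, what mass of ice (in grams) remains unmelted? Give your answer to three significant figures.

Heat to warm all ice to 0 °C: 240.6×2.04×12.4 = 6086.2 J
Heat released by water cooling to 0 °C: 46.2×4.19×44.0 = 8517.4 J
8517.4 J < 6086.2 + 240.6×330.0 = 85484.2 J, so not all ice melts; final T = 0 °C.
Heat left for melting: 8517.4 − 6086.2 = 2431.2 J
Mass melted = 2431.2 / 330.0 = 7.367 g
Ice remaining = 240.6 − 7.367 = 233.233 g

m_ice remaining = 233 g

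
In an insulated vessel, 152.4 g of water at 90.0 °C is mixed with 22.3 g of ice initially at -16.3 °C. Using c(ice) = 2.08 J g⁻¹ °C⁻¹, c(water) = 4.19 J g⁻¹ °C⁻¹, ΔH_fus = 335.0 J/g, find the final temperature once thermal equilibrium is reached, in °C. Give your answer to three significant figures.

T_f = 67.3 °C

Heat to bring ice to 0 °C and melt it: q₁ = 22.3×2.08×16.3 + 22.3×335.0 = 8226.6 J
Heat the water can supply cooling to 0 °C: 152.4×4.19×90.0 = 57470.0 J > q₁, so all ice melts.
Energy balance: 152.4×4.19×(90.0 − T) = 8226.6 + 22.3×4.19×(T − 0)
638.556(90.0 − T) = 8226.6 + 93.437 T
57470.0 − 8226.6 = 731.993 T
T = 49243.4 / 731.993 = 67.27 °C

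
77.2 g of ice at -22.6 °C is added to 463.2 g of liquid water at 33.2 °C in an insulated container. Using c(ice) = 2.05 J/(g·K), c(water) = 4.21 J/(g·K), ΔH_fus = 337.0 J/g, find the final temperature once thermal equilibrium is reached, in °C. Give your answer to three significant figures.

T_f = 15.4 °C

Heat to bring ice to 0 °C and melt it: q₁ = 77.2×2.05×22.6 + 77.2×337.0 = 29593 J
Heat the water can supply cooling to 0 °C: 463.2×4.21×33.2 = 64742.4 J > q₁, so all ice melts.
Energy balance: 463.2×4.21×(33.2 − T) = 29593 + 77.2×4.21×(T − 0)
1950.072(33.2 − T) = 29593 + 325.012 T
64742.4 − 29593 = 2275.084 T
T = 35149.4 / 2275.084 = 15.4497 °C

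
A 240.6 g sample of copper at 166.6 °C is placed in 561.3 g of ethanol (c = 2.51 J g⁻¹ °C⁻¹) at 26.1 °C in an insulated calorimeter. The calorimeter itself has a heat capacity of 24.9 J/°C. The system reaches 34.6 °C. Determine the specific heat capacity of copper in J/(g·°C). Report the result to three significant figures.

c = 0.384 J/(g·°C)

q_gained = (561.3 × 2.51 + 24.9) × (34.6 − 26.1) = 12190 J
q_lost = 240.6 × c × (166.6 − 34.6) = 31759.2 c
Set equal: c = 12190 / 31759.2 = 0.384 J/(g·°C)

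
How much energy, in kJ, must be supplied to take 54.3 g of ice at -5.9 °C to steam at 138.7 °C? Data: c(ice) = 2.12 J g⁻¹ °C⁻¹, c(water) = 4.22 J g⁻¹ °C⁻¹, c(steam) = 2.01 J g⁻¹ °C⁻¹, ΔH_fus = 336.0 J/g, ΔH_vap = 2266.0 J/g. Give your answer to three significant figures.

q1 (heat ice -5.9→0.0 °C): 54.3 × 2.12 × 5.9 = 679 J
q2 (melt at 0 °C): 54.3 × 336.0 = 18245 J
q3 (heat water 0.0→100.0 °C): 54.3 × 4.22 × 100.0 = 22915 J
q4 (vaporize at 100 °C): 54.3 × 2266.0 = 123044 J
q5 (heat steam 100.0→138.7 °C): 54.3 × 2.01 × 38.7 = 4224 J
Total: 679 + 18245 + 22915 + 123044 + 4224 = 169107 J = 169 kJ

q = 169 kJ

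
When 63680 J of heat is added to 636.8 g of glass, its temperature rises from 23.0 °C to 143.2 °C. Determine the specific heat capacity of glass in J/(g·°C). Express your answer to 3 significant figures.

c = 0.832 J/(g·°C)

c = q / (m ΔT) = 63680 / (636.8 × 120.2)
c = 63680 / 76543.36 = 0.832 J/(g·°C)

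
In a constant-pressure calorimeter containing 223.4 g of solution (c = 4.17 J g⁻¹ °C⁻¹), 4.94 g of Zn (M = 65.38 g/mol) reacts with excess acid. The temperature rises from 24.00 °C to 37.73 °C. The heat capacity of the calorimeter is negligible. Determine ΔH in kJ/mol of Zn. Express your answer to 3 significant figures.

|ΔT| = |37.73 − 24.00| = 13.73 °C
|q_surr| = (223.4 × 4.17) × 13.73 = 931.578 × 13.73 = 12790 J
n(Zn) = 4.94 / 65.38 = 0.07556 mol
Temperature rose, so q_rxn = −|q_surr| = -12.79 kJ
ΔH = q_rxn / n = -169.3 kJ/mol

ΔH = -169 kJ/mol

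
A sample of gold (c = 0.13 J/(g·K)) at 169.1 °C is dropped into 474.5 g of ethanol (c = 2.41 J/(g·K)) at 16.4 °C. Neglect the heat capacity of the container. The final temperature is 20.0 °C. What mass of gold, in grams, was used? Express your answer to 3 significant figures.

q_gained = (474.5 × 2.41) × (20.0 − 16.4) = 4117 J
q_lost = m × 0.13 × (169.1 − 20.0) = 19.383 m
m = 4117 / 19.383 = 212 g

m = 212 g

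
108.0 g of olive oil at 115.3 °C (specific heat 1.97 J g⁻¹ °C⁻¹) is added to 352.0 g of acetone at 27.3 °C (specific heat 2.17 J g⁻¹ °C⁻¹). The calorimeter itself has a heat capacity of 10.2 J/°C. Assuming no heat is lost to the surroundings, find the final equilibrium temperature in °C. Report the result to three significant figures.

Heat lost by olive oil = heat gained by acetone + calorimeter.
(108.0)(1.97)(115.3 − T) = [(352.0)(2.17) + 10.2](T − 27.3)
212.76 (115.3 − T) = 774.04 (T − 27.3)
24531 − 212.76 T = 774.04 T − 21131
45662 = 986.80 T
T = 46.27 °C

T_f = 46.3 °C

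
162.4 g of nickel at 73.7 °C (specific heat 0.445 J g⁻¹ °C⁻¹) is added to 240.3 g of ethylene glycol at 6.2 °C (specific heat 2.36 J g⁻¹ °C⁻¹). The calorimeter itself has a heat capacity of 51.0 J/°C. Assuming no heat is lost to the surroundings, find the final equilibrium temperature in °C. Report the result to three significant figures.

T_f = 13.3 °C

Heat lost by nickel = heat gained by ethylene glycol + calorimeter.
(162.4)(0.445)(73.7 − T) = [(240.3)(2.36) + 51.0](T − 6.2)
72.268 (73.7 − T) = 618.108 (T − 6.2)
5326.2 − 72.268 T = 618.108 T − 3832.3
9158.5 = 690.376 T
T = 13.27 °C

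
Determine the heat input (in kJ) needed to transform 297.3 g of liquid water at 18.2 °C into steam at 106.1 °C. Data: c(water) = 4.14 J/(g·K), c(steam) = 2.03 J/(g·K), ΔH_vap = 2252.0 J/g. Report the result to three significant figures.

q = 774 kJ

q1 (heat water 18.2→100.0 °C): 297.3 × 4.14 × 81.8 = 100681 J
q2 (vaporize at 100 °C): 297.3 × 2252.0 = 669520 J
q3 (heat steam 100.0→106.1 °C): 297.3 × 2.03 × 6.1 = 3681 J
Total: 100681 + 669520 + 3681 = 773882 J = 774 kJ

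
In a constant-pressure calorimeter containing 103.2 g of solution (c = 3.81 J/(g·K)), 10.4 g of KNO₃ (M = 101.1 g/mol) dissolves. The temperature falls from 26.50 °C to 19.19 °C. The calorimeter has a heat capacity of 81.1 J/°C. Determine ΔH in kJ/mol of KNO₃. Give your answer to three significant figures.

ΔH = 33.7 kJ/mol

|ΔT| = |19.19 − 26.50| = 7.31 °C
|q_surr| = (103.2 × 3.81 + 81.1) × 7.31 = 474.292 × 7.31 = 3467 J
n(KNO₃) = 10.4 / 101.1 = 0.1029 mol
Temperature fell, so q_rxn = +|q_surr| = 3.467 kJ
ΔH = q_rxn / n = 33.69 kJ/mol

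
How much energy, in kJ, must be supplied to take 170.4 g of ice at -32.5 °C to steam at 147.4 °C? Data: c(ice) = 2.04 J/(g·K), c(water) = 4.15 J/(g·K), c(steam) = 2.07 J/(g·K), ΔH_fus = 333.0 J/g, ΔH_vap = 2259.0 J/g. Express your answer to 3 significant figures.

q1 (heat ice -32.5→0.0 °C): 170.4 × 2.04 × 32.5 = 11298 J
q2 (melt at 0 °C): 170.4 × 333.0 = 56743 J
q3 (heat water 0.0→100.0 °C): 170.4 × 4.15 × 100.0 = 70716 J
q4 (vaporize at 100 °C): 170.4 × 2259.0 = 384934 J
q5 (heat steam 100.0→147.4 °C): 170.4 × 2.07 × 47.4 = 16719 J
Total: 11298 + 56743 + 70716 + 384934 + 16719 = 540410 J = 540 kJ

q = 540 kJ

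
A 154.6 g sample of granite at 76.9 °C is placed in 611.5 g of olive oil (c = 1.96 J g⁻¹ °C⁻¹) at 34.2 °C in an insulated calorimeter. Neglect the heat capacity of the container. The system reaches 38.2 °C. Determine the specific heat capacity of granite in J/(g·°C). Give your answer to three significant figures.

q_gained = (611.5 × 1.96) × (38.2 − 34.2) = 4794 J
q_lost = 154.6 × c × (76.9 − 38.2) = 5983.02 c
Set equal: c = 4794 / 5983.02 = 0.801 J/(g·°C)

c = 0.801 J/(g·°C)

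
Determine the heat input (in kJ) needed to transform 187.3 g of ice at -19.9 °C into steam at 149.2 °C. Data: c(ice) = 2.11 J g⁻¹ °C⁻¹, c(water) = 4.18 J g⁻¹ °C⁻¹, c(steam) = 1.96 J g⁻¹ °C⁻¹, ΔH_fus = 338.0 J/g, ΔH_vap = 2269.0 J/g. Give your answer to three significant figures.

q1 (heat ice -19.9→0.0 °C): 187.3 × 2.11 × 19.9 = 7865 J
q2 (melt at 0 °C): 187.3 × 338.0 = 63307 J
q3 (heat water 0.0→100.0 °C): 187.3 × 4.18 × 100.0 = 78291 J
q4 (vaporize at 100 °C): 187.3 × 2269.0 = 424984 J
q5 (heat steam 100.0→149.2 °C): 187.3 × 1.96 × 49.2 = 18062 J
Total: 7865 + 63307 + 78291 + 424984 + 18062 = 592509 J = 593 kJ

q = 593 kJ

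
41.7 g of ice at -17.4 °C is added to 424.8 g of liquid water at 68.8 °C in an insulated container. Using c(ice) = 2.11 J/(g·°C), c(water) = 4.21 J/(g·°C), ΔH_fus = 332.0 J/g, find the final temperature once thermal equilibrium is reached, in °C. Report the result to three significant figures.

T_f = 54.8 °C

Heat to bring ice to 0 °C and melt it: q₁ = 41.7×2.11×17.4 + 41.7×332.0 = 15375 J
Heat the water can supply cooling to 0 °C: 424.8×4.21×68.8 = 123042 J > q₁, so all ice melts.
Energy balance: 424.8×4.21×(68.8 − T) = 15375 + 41.7×4.21×(T − 0)
1788.408(68.8 − T) = 15375 + 175.557 T
123042 − 15375 = 1963.965 T
T = 107667 / 1963.965 = 54.82 °C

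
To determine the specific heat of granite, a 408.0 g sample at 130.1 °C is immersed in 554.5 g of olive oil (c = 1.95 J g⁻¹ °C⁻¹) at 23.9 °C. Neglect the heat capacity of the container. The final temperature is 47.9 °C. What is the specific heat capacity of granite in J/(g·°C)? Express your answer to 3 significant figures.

c = 0.774 J/(g·°C)

q_gained = (554.5 × 1.95) × (47.9 − 23.9) = 25950 J
q_lost = 408.0 × c × (130.1 − 47.9) = 33537.6 c
Set equal: c = 25950 / 33537.6 = 0.774 J/(g·°C)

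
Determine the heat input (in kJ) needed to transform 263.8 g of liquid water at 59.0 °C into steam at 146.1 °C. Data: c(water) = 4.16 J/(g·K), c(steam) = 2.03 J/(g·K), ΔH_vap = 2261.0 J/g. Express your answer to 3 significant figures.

q = 666 kJ

q1 (heat water 59.0→100.0 °C): 263.8 × 4.16 × 41.0 = 44994 J
q2 (vaporize at 100 °C): 263.8 × 2261.0 = 596452 J
q3 (heat steam 100.0→146.1 °C): 263.8 × 2.03 × 46.1 = 24687 J
Total: 44994 + 596452 + 24687 = 666133 J = 666 kJ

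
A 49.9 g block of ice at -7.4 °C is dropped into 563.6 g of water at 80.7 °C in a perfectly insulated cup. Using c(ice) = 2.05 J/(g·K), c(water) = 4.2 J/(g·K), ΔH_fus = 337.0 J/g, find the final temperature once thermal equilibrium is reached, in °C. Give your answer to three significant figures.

T_f = 67.3 °C

Heat to bring ice to 0 °C and melt it: q₁ = 49.9×2.05×7.4 + 49.9×337.0 = 17573 J
Heat the water can supply cooling to 0 °C: 563.6×4.2×80.7 = 191027 J > q₁, so all ice melts.
Energy balance: 563.6×4.2×(80.7 − T) = 17573 + 49.9×4.2×(T − 0)
2367.12(80.7 − T) = 17573 + 209.58 T
191027 − 17573 = 2576.70 T
T = 173454 / 2576.70 = 67.32 °C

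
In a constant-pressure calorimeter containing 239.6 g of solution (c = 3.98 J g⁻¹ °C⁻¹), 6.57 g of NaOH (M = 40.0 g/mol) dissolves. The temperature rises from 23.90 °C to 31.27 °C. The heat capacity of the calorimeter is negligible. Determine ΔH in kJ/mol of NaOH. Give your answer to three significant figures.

ΔH = -42.8 kJ/mol

|ΔT| = |31.27 − 23.90| = 7.37 °C
|q_surr| = (239.6 × 3.98) × 7.37 = 953.608 × 7.37 = 7028 J
n(NaOH) = 6.57 / 40.0 = 0.1643 mol
Temperature rose, so q_rxn = −|q_surr| = -7.028 kJ
ΔH = q_rxn / n = -42.78 kJ/mol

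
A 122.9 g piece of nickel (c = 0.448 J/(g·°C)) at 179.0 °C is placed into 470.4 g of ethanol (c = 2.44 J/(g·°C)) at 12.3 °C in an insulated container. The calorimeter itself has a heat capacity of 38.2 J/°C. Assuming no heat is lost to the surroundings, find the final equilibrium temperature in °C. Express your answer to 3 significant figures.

Heat lost by nickel = heat gained by ethanol + calorimeter.
(122.9)(0.448)(179.0 − T) = [(470.4)(2.44) + 38.2](T − 12.3)
55.0592 (179.0 − T) = 1185.976 (T − 12.3)
9855.6 − 55.0592 T = 1185.976 T − 14588
24443.6 = 1241.0352 T
T = 19.70 °C

T_f = 19.7 °C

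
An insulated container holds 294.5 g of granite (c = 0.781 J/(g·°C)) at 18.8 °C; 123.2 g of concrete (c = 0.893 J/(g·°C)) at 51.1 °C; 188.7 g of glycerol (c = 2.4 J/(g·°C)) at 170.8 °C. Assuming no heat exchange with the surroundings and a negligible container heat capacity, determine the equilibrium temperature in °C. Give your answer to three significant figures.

T_f = 110 °C

Σ mᵢcᵢ(T − Tᵢ) = 0  ⇒  T = Σ mᵢcᵢTᵢ / Σ mᵢcᵢ
Σ mᵢcᵢ = 294.5×0.781 + 123.2×0.893 + 188.7×2.4 = 792.9021
Σ mᵢcᵢTᵢ = 230.0045×18.8 + 110.0176×51.1 + 452.88×170.8 = 87298
T = 87298 / 792.9021 = 110.1 °C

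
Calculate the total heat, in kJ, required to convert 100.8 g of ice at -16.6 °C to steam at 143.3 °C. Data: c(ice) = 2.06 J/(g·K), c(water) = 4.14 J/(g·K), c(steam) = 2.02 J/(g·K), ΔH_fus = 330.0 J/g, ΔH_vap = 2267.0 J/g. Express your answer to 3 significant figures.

q1 (heat ice -16.6→0.0 °C): 100.8 × 2.06 × 16.6 = 3447 J
q2 (melt at 0 °C): 100.8 × 330.0 = 33264 J
q3 (heat water 0.0→100.0 °C): 100.8 × 4.14 × 100.0 = 41731 J
q4 (vaporize at 100 °C): 100.8 × 2267.0 = 228514 J
q5 (heat steam 100.0→143.3 °C): 100.8 × 2.02 × 43.3 = 8817 J
Total: 3447 + 33264 + 41731 + 228514 + 8817 = 315773 J = 316 kJ

q = 316 kJ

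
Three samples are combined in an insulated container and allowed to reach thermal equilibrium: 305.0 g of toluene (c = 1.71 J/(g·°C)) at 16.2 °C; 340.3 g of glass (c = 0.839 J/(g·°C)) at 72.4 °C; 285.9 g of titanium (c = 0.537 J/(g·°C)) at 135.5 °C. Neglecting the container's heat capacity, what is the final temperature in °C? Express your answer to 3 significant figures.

T_f = 52.0 °C

Σ mᵢcᵢ(T − Tᵢ) = 0  ⇒  T = Σ mᵢcᵢTᵢ / Σ mᵢcᵢ
Σ mᵢcᵢ = 305.0×1.71 + 340.3×0.839 + 285.9×0.537 = 960.5900
Σ mᵢcᵢTᵢ = 521.55×16.2 + 285.5117×72.4 + 153.5283×135.5 = 49923
T = 49923 / 960.5900 = 51.97 °C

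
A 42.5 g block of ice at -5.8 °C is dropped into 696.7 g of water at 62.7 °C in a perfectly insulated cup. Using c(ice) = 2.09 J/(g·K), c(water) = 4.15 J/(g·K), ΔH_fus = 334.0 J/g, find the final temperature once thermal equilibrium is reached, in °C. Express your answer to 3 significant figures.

T_f = 54.3 °C

Heat to bring ice to 0 °C and melt it: q₁ = 42.5×2.09×5.8 + 42.5×334.0 = 14710 J
Heat the water can supply cooling to 0 °C: 696.7×4.15×62.7 = 181285 J > q₁, so all ice melts.
Energy balance: 696.7×4.15×(62.7 − T) = 14710 + 42.5×4.15×(T − 0)
2891.305(62.7 − T) = 14710 + 176.375 T
181285 − 14710 = 3067.680 T
T = 166575 / 3067.680 = 54.30 °C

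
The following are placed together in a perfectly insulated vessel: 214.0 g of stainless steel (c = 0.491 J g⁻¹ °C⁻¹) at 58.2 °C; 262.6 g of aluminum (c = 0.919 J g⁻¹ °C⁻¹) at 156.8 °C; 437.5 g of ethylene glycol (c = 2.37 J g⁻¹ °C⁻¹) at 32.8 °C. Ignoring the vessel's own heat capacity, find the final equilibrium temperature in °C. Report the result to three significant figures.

Σ mᵢcᵢ(T − Tᵢ) = 0  ⇒  T = Σ mᵢcᵢTᵢ / Σ mᵢcᵢ
Σ mᵢcᵢ = 214.0×0.491 + 262.6×0.919 + 437.5×2.37 = 1383.2784
Σ mᵢcᵢTᵢ = 105.074×58.2 + 241.3294×156.8 + 1036.875×32.8 = 77965
T = 77965 / 1383.2784 = 56.36 °C

T_f = 56.4 °C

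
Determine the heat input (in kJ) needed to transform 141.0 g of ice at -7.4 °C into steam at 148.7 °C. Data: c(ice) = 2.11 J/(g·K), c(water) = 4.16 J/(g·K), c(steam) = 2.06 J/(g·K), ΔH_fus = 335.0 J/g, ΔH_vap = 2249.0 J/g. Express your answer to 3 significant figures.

q = 439 kJ

q1 (heat ice -7.4→0.0 °C): 141.0 × 2.11 × 7.4 = 2202 J
q2 (melt at 0 °C): 141.0 × 335.0 = 47235 J
q3 (heat water 0.0→100.0 °C): 141.0 × 4.16 × 100.0 = 58656 J
q4 (vaporize at 100 °C): 141.0 × 2249.0 = 317109 J
q5 (heat steam 100.0→148.7 °C): 141.0 × 2.06 × 48.7 = 14145 J
Total: 2202 + 47235 + 58656 + 317109 + 14145 = 439347 J = 439 kJ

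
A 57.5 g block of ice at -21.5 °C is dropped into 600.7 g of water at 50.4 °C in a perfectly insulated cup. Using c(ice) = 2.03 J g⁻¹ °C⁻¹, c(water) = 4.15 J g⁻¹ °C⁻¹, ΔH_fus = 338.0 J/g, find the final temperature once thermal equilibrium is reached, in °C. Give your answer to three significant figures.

Heat to bring ice to 0 °C and melt it: q₁ = 57.5×2.03×21.5 + 57.5×338.0 = 21945 J
Heat the water can supply cooling to 0 °C: 600.7×4.15×50.4 = 125642 J > q₁, so all ice melts.
Energy balance: 600.7×4.15×(50.4 − T) = 21945 + 57.5×4.15×(T − 0)
2492.905(50.4 − T) = 21945 + 238.625 T
125642 − 21945 = 2731.530 T
T = 103697 / 2731.530 = 37.96 °C

T_f = 38.0 °C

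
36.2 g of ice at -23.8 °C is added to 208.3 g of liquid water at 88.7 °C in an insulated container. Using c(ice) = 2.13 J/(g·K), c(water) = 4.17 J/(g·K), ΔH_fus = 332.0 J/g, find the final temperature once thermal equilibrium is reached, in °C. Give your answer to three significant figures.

T_f = 62.0 °C

Heat to bring ice to 0 °C and melt it: q₁ = 36.2×2.13×23.8 + 36.2×332.0 = 13854 J
Heat the water can supply cooling to 0 °C: 208.3×4.17×88.7 = 77045.8 J > q₁, so all ice melts.
Energy balance: 208.3×4.17×(88.7 − T) = 13854 + 36.2×4.17×(T − 0)
868.611(88.7 − T) = 13854 + 150.954 T
77045.8 − 13854 = 1019.565 T
T = 63191.8 / 1019.565 = 61.98 °C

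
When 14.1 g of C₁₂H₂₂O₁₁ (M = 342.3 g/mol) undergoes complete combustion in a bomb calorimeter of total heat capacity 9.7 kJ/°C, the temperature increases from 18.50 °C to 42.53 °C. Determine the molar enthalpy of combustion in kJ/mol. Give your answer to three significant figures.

ΔT = 42.53 − 18.50 = 24.03 °C
q_cal = C_cal × ΔT = 9.7 × 24.03 = 233.091 kJ
n = 14.1 / 342.3 = 0.04119 mol
q_rxn = −q_cal = -233.091 kJ
ΔH = -233.091 / 0.04119 = -5659 kJ/mol

ΔH = -5660 kJ/mol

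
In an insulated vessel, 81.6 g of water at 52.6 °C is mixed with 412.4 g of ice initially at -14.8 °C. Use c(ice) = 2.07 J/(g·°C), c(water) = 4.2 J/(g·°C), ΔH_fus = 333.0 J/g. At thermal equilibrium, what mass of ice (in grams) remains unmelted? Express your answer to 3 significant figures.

Heat to warm all ice to 0 °C: 412.4×2.07×14.8 = 12634 J
Heat released by water cooling to 0 °C: 81.6×4.2×52.6 = 18027 J
18027 J < 12634 + 412.4×333.0 = 149963.2 J, so not all ice melts; final T = 0 °C.
Heat left for melting: 18027 − 12634 = 5393 J
Mass melted = 5393 / 333.0 = 16.20 g
Ice remaining = 412.4 − 16.20 = 396.20 g

m_ice remaining = 396 g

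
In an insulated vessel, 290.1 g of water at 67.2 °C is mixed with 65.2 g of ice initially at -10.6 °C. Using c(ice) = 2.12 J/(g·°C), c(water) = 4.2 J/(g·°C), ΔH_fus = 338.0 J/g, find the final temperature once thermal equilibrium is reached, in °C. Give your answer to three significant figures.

Heat to bring ice to 0 °C and melt it: q₁ = 65.2×2.12×10.6 + 65.2×338.0 = 23503 J
Heat the water can supply cooling to 0 °C: 290.1×4.2×67.2 = 81877.8 J > q₁, so all ice melts.
Energy balance: 290.1×4.2×(67.2 − T) = 23503 + 65.2×4.2×(T − 0)
1218.42(67.2 − T) = 23503 + 273.84 T
81877.8 − 23503 = 1492.26 T
T = 58374.8 / 1492.26 = 39.12 °C

T_f = 39.1 °C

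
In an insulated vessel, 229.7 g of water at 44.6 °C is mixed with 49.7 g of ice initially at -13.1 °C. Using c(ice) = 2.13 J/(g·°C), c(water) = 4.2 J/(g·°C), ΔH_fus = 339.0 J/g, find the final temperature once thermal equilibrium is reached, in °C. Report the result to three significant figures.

Heat to bring ice to 0 °C and melt it: q₁ = 49.7×2.13×13.1 + 49.7×339.0 = 18235 J
Heat the water can supply cooling to 0 °C: 229.7×4.2×44.6 = 43027.4 J > q₁, so all ice melts.
Energy balance: 229.7×4.2×(44.6 − T) = 18235 + 49.7×4.2×(T − 0)
964.74(44.6 − T) = 18235 + 208.74 T
43027.4 − 18235 = 1173.48 T
T = 24792.4 / 1173.48 = 21.13 °C

T_f = 21.1 °C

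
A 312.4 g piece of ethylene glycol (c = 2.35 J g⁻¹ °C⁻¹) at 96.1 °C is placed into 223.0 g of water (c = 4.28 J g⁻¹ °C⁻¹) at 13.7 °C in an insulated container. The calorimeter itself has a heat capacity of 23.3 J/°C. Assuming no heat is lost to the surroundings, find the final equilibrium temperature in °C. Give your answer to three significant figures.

Heat lost by ethylene glycol = heat gained by water + calorimeter.
(312.4)(2.35)(96.1 − T) = [(223.0)(4.28) + 23.3](T − 13.7)
734.14 (96.1 − T) = 977.74 (T − 13.7)
70551 − 734.14 T = 977.74 T − 13395
83946 = 1711.88 T
T = 49.04 °C

T_f = 49.0 °C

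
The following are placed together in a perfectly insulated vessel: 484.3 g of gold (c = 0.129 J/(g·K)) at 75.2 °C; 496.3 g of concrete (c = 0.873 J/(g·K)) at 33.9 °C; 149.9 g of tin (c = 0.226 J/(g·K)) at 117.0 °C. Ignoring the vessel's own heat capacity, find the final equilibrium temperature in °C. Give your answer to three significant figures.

Σ mᵢcᵢ(T − Tᵢ) = 0  ⇒  T = Σ mᵢcᵢTᵢ / Σ mᵢcᵢ
Σ mᵢcᵢ = 484.3×0.129 + 496.3×0.873 + 149.9×0.226 = 529.6220
Σ mᵢcᵢTᵢ = 62.4747×75.2 + 433.2699×33.9 + 33.8774×117.0 = 23350
T = 23350 / 529.6220 = 44.09 °C

T_f = 44.1 °C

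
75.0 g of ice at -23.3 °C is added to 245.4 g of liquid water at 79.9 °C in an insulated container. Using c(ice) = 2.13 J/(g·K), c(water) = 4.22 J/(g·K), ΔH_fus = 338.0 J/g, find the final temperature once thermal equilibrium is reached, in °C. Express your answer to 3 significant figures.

Heat to bring ice to 0 °C and melt it: q₁ = 75.0×2.13×23.3 + 75.0×338.0 = 29072 J
Heat the water can supply cooling to 0 °C: 245.4×4.22×79.9 = 82743.5 J > q₁, so all ice melts.
Energy balance: 245.4×4.22×(79.9 − T) = 29072 + 75.0×4.22×(T − 0)
1035.588(79.9 − T) = 29072 + 316.5 T
82743.5 − 29072 = 1352.088 T
T = 53671.5 / 1352.088 = 39.70 °C

T_f = 39.7 °C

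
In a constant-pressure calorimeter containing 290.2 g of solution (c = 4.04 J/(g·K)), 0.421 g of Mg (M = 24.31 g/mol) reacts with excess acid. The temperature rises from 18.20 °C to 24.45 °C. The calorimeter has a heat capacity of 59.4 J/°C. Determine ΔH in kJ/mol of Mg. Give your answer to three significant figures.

ΔH = -445 kJ/mol

|ΔT| = |24.45 − 18.20| = 6.25 °C
|q_surr| = (290.2 × 4.04 + 59.4) × 6.25 = 1231.808 × 6.25 = 7699 J
n(Mg) = 0.421 / 24.31 = 0.01732 mol
Temperature rose, so q_rxn = −|q_surr| = -7.699 kJ
ΔH = q_rxn / n = -444.5 kJ/mol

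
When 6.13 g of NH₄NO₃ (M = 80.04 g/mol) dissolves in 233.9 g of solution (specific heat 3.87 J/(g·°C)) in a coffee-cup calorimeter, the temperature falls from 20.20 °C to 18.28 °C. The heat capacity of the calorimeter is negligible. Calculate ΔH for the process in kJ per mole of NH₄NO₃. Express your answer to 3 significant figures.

ΔH = 22.7 kJ/mol

|ΔT| = |18.28 − 20.20| = 1.92 °C
|q_surr| = (233.9 × 3.87) × 1.92 = 905.193 × 1.92 = 1738 J
n(NH₄NO₃) = 6.13 / 80.04 = 0.07659 mol
Temperature fell, so q_rxn = +|q_surr| = 1.738 kJ
ΔH = q_rxn / n = 22.69 kJ/mol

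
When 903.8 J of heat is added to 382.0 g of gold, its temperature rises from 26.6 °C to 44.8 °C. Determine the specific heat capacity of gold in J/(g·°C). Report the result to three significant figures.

c = q / (m ΔT) = 903.8 / (382.0 × 18.2)
c = 903.8 / 6952.4 = 0.130 J/(g·°C)

c = 0.130 J/(g·°C)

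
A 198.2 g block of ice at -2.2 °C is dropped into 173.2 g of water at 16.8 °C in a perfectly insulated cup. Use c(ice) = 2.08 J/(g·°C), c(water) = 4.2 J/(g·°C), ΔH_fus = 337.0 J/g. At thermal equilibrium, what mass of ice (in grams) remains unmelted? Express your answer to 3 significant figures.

Heat to warm all ice to 0 °C: 198.2×2.08×2.2 = 906.96 J
Heat released by water cooling to 0 °C: 173.2×4.2×16.8 = 12221 J
12221 J < 906.96 + 198.2×337.0 = 67700.36 J, so not all ice melts; final T = 0 °C.
Heat left for melting: 12221 − 906.96 = 11314.04 J
Mass melted = 11314.04 / 337.0 = 33.57 g
Ice remaining = 198.2 − 33.57 = 164.63 g

m_ice remaining = 165 g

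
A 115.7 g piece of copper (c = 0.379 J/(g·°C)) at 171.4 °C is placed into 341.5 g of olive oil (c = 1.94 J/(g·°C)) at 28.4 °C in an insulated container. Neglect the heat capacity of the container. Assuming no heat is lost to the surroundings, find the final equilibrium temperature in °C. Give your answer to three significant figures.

T_f = 37.3 °C

Heat lost by copper = heat gained by olive oil.
(115.7)(0.379)(171.4 − T) = (341.5)(1.94)(T − 28.4)
43.8503 (171.4 − T) = 662.51 (T − 28.4)
7515.9 − 43.8503 T = 662.51 T − 18815
26330.9 = 706.3603 T
T = 37.28 °C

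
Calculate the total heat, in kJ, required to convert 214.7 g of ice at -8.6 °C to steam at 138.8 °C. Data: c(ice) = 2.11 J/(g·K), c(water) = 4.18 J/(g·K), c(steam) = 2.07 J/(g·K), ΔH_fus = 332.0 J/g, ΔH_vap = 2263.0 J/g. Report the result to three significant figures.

q = 668 kJ

q1 (heat ice -8.6→0.0 °C): 214.7 × 2.11 × 8.6 = 3896 J
q2 (melt at 0 °C): 214.7 × 332.0 = 71280 J
q3 (heat water 0.0→100.0 °C): 214.7 × 4.18 × 100.0 = 89745 J
q4 (vaporize at 100 °C): 214.7 × 2263.0 = 485866 J
q5 (heat steam 100.0→138.8 °C): 214.7 × 2.07 × 38.8 = 17244 J
Total: 3896 + 71280 + 89745 + 485866 + 17244 = 668031 J = 668 kJ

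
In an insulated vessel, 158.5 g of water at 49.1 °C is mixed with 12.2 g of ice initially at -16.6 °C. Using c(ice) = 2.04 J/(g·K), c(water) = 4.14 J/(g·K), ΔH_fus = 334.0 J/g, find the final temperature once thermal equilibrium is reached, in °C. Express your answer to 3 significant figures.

Heat to bring ice to 0 °C and melt it: q₁ = 12.2×2.04×16.6 + 12.2×334.0 = 4487.9 J
Heat the water can supply cooling to 0 °C: 158.5×4.14×49.1 = 32218.9 J > q₁, so all ice melts.
Energy balance: 158.5×4.14×(49.1 − T) = 4487.9 + 12.2×4.14×(T − 0)
656.19(49.1 − T) = 4487.9 + 50.508 T
32218.9 − 4487.9 = 706.698 T
T = 27731.0 / 706.698 = 39.24 °C

T_f = 39.2 °C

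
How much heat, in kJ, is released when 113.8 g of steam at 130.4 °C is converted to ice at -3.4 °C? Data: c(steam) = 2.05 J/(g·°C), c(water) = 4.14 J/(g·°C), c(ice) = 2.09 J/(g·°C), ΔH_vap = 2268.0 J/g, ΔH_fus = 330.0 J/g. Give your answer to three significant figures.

q = 351 kJ

q1 (cool steam 130.4→100 °C): 113.8 × 2.05 × 30.4 = 7092 J
q2 (condense at 100 °C): 113.8 × 2268.0 = 258098 J
q3 (cool water 100→0 °C): 113.8 × 4.14 × 100.0 = 47113 J
q4 (freeze at 0 °C): 113.8 × 330.0 = 37554 J
q5 (cool ice 0→-3.4 °C): 113.8 × 2.09 × 3.4 = 809 J
Total: 7092 + 258098 + 47113 + 37554 + 809 = 350666 J = 351 kJ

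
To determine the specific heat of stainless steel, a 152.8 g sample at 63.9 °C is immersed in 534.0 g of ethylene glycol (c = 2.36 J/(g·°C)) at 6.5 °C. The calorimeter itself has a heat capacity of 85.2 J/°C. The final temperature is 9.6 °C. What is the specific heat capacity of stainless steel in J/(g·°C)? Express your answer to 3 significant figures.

q_gained = (534.0 × 2.36 + 85.2) × (9.6 − 6.5) = 4171 J
q_lost = 152.8 × c × (63.9 − 9.6) = 8297.04 c
Set equal: c = 4171 / 8297.04 = 0.503 J/(g·°C)

c = 0.503 J/(g·°C)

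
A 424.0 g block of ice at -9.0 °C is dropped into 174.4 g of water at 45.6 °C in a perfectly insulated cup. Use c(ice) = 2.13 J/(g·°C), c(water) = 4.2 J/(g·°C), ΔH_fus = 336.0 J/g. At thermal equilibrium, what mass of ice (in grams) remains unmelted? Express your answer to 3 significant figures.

Heat to warm all ice to 0 °C: 424.0×2.13×9.0 = 8128.1 J
Heat released by water cooling to 0 °C: 174.4×4.2×45.6 = 33401 J
33401 J < 8128.1 + 424.0×336.0 = 150592.1 J, so not all ice melts; final T = 0 °C.
Heat left for melting: 33401 − 8128.1 = 25272.9 J
Mass melted = 25272.9 / 336.0 = 75.22 g
Ice remaining = 424.0 − 75.22 = 348.78 g

m_ice remaining = 349 g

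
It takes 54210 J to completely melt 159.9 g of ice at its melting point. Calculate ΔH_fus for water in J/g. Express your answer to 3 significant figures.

ΔH_fus = 339 J/g

ΔH_fus = q / m = 54210 / 159.9 = 339 J/g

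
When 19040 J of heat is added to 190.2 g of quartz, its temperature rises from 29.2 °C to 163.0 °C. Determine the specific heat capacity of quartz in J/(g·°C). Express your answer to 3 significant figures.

c = 0.748 J/(g·°C)

c = q / (m ΔT) = 19040 / (190.2 × 133.8)
c = 19040 / 25448.76 = 0.748 J/(g·°C)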